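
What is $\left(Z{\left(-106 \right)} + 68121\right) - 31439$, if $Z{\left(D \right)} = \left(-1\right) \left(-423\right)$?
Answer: $37105$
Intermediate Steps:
$Z{\left(D \right)} = 423$
$\left(Z{\left(-106 \right)} + 68121\right) - 31439 = \left(423 + 68121\right) - 31439 = 68544 - 31439 = 37105$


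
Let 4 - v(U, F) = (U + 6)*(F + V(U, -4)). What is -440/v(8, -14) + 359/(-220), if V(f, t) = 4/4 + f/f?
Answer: -39637/9460 ≈ -4.1900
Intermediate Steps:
V(f, t) = 2 (V(f, t) = 4*(¼) + 1 = 1 + 1 = 2)
v(U, F) = 4 - (2 + F)*(6 + U) (v(U, F) = 4 - (U + 6)*(F + 2) = 4 - (6 + U)*(2 + F) = 4 - (2 + F)*(6 + U))
-440/v(8, -14) + 359/(-220) = -440/(-8 - 6*(-14) - 2*8 - 1*(-14)*8) + 359/(-220) = -440/(-8 + 84 - 16 + 112) + 359*(-1/220) = -440/172 - 359/220 = -440*1/172 - 359/220 = -110/43 - 359/220 = -39637/9460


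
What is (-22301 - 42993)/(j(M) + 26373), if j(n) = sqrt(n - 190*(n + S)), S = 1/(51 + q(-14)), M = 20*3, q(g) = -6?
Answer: -15497987958/6259918259 + 195882*I*sqrt(102098)/6259918259 ≈ -2.4757 + 0.0099985*I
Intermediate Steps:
M = 60
S = 1/45 (S = 1/(51 - 6) = 1/45 ≈ 0.022222)
j(n) = sqrt(-38/9 - 189*n) (j(n) = sqrt(n - 190*(n + 1/45)) = sqrt(n - 190*(1/45 + n)) = sqrt(n + (-38/9 - 190*n)) = sqrt(-38/9 - 189*n))
(-22301 - 42993)/(j(M) + 26373) = (-22301 - 42993)/(sqrt(-38 - 1701*60)/3 + 26373) = -65294/(sqrt(-38 - 102060)/3 + 26373) = -65294/(sqrt(-102098)/3 + 26373) = -65294/((I*sqrt(102098))/3 + 26373) = -65294/(I*sqrt(102098)/3 + 26373) = -65294/(26373 + I*sqrt(102098)/3)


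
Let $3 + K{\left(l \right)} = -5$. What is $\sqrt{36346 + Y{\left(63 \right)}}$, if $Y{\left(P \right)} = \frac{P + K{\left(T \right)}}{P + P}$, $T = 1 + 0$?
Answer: $\frac{\sqrt{64115114}}{42} \approx 190.65$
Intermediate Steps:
$T = 1$
$K{\left(l \right)} = -8$ ($K{\left(l \right)} = -3 - 5 = -8$)
$Y{\left(P \right)} = \frac{-8 + P}{2 P}$ ($Y{\left(P \right)} = \frac{P - 8}{P + P} = \frac{-8 + P}{2 P}$)
$\sqrt{36346 + Y{\left(63 \right)}} = \sqrt{36346 + \frac{-8 + 63}{2 \cdot 63}} = \sqrt{36346 + \frac{1}{2} \cdot \frac{1}{63} \cdot 55} = \sqrt{36346 + \frac{55}{126}} = \sqrt{\frac{4579651}{126}} = \frac{\sqrt{64115114}}{42}$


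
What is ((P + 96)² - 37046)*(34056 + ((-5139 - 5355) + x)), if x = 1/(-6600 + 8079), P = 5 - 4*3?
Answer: -1014953795875/1479 ≈ -6.8624e+8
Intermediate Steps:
P = -7 (P = 5 - 12 = -7)
x = 1/1479 ≈ 0.00067613
((P + 96)² - 37046)*(34056 + ((-5139 - 5355) + x)) = ((-7 + 96)² - 37046)*(34056 + ((-5139 - 5355) + 1/1479)) = (89² - 37046)*(34056 + (-10494 + 1/1479)) = (7921 - 37046)*(34056 - 15520625/1479) = -29125*34848199/1479 = -1014953795875/1479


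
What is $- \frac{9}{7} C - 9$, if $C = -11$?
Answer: $\frac{36}{7} \approx 5.1429$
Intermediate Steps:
$- \frac{9}{7} C - 9 = - \frac{9}{7} \left(-11\right) - 9 = \left(-9\right) \frac{1}{7} \left(-11\right) - 9 = \left(- \frac{9}{7}\right) \left(-11\right) - 9 = \frac{99}{7} - 9 = \frac{36}{7}$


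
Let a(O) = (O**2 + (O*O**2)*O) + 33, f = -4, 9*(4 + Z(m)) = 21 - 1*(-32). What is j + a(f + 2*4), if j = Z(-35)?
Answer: 2762/9 ≈ 306.89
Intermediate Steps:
Z(m) = 17/9 (Z(m) = -4 + (21 - 1*(-32))/9 = -4 + (21 + 32)/9 = -4 + (1/9)*53 = -4 + 53/9 = 17/9)
a(O) = 33 + O**2 + O**4 (a(O) = (O**2 + O**3*O) + 33 = (O**2 + O**4) + 33 = 33 + O**2 + O**4)
j = 17/9 ≈ 1.8889
j + a(f + 2*4) = 17/9 + (33 + (-4 + 2*4)**2 + (-4 + 2*4)**4) = 17/9 + (33 + (-4 + 8)**2 + (-4 + 8)**4) = 17/9 + (33 + 4**2 + 4**4) = 17/9 + (33 + 16 + 256) = 17/9 + 305 = 2762/9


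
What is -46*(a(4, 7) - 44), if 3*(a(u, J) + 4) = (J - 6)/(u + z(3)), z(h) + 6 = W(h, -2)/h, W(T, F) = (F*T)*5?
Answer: 39767/18 ≈ 2209.3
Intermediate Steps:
W(T, F) = 5*F*T
z(h) = -16 (z(h) = -6 + (5*(-2)*h)/h = -6 + (-10*h)/h = -6 - 10 = -16)
a(u, J) = -4 + (-6 + J)/(3*(-16 + u)) (a(u, J) = -4 + ((J - 6)/(u - 16))/3 = -4 + ((-6 + J)/(-16 + u))/3 = -4 + (-6 + J)/(3*(-16 + u)))
-46*(a(4, 7) - 44) = -46*((186 + 7 - 12*4)/(3*(-16 + 4)) - 44) = -46*((⅓)*(186 + 7 - 48)/(-12) - 44) = -46*((⅓)*(-1/12)*145 - 44) = -46*(-145/36 - 44) = -46*(-1729/36) = 39767/18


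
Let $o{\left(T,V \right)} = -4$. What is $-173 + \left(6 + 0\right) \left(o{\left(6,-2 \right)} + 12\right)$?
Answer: $-125$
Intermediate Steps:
$-173 + \left(6 + 0\right) \left(o{\left(6,-2 \right)} + 12\right) = -173 + \left(6 + 0\right) \left(-4 + 12\right) = -173 + 6 \cdot 8 = -173 + 48 = -125$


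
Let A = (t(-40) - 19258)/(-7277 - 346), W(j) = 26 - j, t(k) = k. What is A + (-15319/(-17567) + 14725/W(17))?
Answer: 6653112916/4057977 ≈ 1639.5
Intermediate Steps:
A = 19298/7623 (A = (-40 - 19258)/(-7277 - 346) = -19298/(-7623) = -19298*(-1/7623) = 19298/7623 ≈ 2.5315)
A + (-15319/(-17567) + 14725/W(17)) = 19298/7623 + (-15319/(-17567) + 14725/(26 - 1*17)) = 19298/7623 + (-15319*(-1/17567) + 14725/(26 - 17)) = 19298/7623 + (15319/17567 + 14725/9) = 19298/7623 + 258811946/158103 = 6653112916/4057977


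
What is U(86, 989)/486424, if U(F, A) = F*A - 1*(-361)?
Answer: 85415/486424 ≈ 0.17560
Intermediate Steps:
U(F, A) = 361 + A*F (U(F, A) = A*F + 361 = 361 + A*F)
U(86, 989)/486424 = (361 + 989*86)/486424 = (361 + 85054)*(1/486424) = 85415*(1/486424) = 85415/486424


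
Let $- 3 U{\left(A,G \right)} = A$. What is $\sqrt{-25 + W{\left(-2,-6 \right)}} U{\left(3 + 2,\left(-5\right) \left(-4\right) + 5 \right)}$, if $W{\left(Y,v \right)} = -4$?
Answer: $- \frac{5 i \sqrt{29}}{3} \approx - 8.9753 i$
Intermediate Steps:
$U{\left(A,G \right)} = - \frac{A}{3}$
$\sqrt{-25 + W{\left(-2,-6 \right)}} U{\left(3 + 2,\left(-5\right) \left(-4\right) + 5 \right)} = \sqrt{-25 - 4} \left(- \frac{3 + 2}{3}\right) = \sqrt{-29} \left(\left(- \frac{1}{3}\right) 5\right) = i \sqrt{29} \left(- \frac{5}{3}\right) = - \frac{5 i \sqrt{29}}{3}$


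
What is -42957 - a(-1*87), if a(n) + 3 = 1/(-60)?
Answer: -2577239/60 ≈ -42954.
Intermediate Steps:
a(n) = -181/60 (a(n) = -3 + 1/(-60) = -3 - 1/60 = -181/60)
-42957 - a(-1*87) = -42957 - 1*(-181/60) = -42957 + 181/60 = -2577239/60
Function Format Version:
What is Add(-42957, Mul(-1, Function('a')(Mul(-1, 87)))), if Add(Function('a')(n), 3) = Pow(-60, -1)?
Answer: Rational(-2577239, 60) ≈ -42954.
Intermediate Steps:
Function('a')(n) = Rational(-181, 60) (Function('a')(n) = Add(-3, Pow(-60, -1)) = Add(-3, Rational(-1, 60)) = Rational(-181, 60))
Add(-42957, Mul(-1, Function('a')(Mul(-1, 87)))) = Add(-42957, Mul(-1, Rational(-181, 60))) = Add(-42957, Rational(181, 60)) = Rational(-2577239, 60)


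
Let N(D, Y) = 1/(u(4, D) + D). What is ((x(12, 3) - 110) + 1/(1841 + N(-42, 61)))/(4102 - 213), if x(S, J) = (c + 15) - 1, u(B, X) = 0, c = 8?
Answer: -6804206/300701369 ≈ -0.022628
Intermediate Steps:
x(S, J) = 22 (x(S, J) = (8 + 15) - 1 = 23 - 1 = 22)
N(D, Y) = 1/D (N(D, Y) = 1/(0 + D) = 1/D)
((x(12, 3) - 110) + 1/(1841 + N(-42, 61)))/(4102 - 213) = ((22 - 110) + 1/(1841 + 1/(-42)))/(4102 - 213) = (-88 + 1/(1841 - 1/42))/3889 = (-88 + 1/(77321/42))*(1/3889) = (-88 + 42/77321)*(1/3889) = -6804206/77321*1/3889 = -6804206/300701369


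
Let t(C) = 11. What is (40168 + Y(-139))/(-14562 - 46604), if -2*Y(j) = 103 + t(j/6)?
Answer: -40111/61166 ≈ -0.65577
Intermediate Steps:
Y(j) = -57 (Y(j) = -(103 + 11)/2 = -1/2*114 = -57)
(40168 + Y(-139))/(-14562 - 46604) = (40168 - 57)/(-14562 - 46604) = 40111/(-61166) = 40111*(-1/61166) = -40111/61166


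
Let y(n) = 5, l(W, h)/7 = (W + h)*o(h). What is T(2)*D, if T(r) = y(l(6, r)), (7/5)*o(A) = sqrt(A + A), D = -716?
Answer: -3580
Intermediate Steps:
o(A) = 5*sqrt(2)*sqrt(A)/7 (o(A) = 5*sqrt(A + A)/7 = 5*sqrt(2*A)/7 = 5*(sqrt(2)*sqrt(A))/7 = 5*sqrt(2)*sqrt(A)/7)
l(W, h) = 5*sqrt(2)*sqrt(h)*(W + h) (l(W, h) = 7*((W + h)*(5*sqrt(2)*sqrt(h)/7)) = 7*(5*sqrt(2)*sqrt(h)*(W + h)/7) = 5*sqrt(2)*sqrt(h)*(W + h))
T(r) = 5
T(2)*D = 5*(-716) = -3580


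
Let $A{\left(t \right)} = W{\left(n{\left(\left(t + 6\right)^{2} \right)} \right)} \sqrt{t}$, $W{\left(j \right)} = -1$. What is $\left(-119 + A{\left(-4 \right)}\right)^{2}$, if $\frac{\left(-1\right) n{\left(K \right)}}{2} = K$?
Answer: $14157 + 476 i \approx 14157.0 + 476.0 i$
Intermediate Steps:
$n{\left(K \right)} = - 2 K$
$A{\left(t \right)} = - \sqrt{t}$
$\left(-119 + A{\left(-4 \right)}\right)^{2} = \left(-119 - \sqrt{-4}\right)^{2} = \left(-119 - 2 i\right)^{2}$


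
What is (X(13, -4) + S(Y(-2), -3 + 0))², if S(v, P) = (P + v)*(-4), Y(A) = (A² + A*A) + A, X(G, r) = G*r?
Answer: 4096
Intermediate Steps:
Y(A) = A + 2*A² (Y(A) = (A² + A²) + A = 2*A² + A = A + 2*A²)
S(v, P) = -4*P - 4*v
(X(13, -4) + S(Y(-2), -3 + 0))² = (13*(-4) + (-4*(-3 + 0) - (-8)*(1 + 2*(-2))))² = (-52 + (-4*(-3) - (-8)*(1 - 4)))² = (-52 + (12 - (-8)*(-3)))² = (-52 + (12 - 4*6))² = (-52 + (12 - 24))² = (-52 - 12)² = (-64)² = 4096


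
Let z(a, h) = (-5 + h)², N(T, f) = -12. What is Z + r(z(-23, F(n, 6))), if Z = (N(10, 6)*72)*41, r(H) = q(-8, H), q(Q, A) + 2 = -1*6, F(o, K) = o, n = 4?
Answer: -35432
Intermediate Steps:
q(Q, A) = -8 (q(Q, A) = -2 - 1*6 = -2 - 6 = -8)
r(H) = -8
Z = -35424 (Z = -12*72*41 = -864*41 = -35424)
Z + r(z(-23, F(n, 6))) = -35424 - 8 = -35432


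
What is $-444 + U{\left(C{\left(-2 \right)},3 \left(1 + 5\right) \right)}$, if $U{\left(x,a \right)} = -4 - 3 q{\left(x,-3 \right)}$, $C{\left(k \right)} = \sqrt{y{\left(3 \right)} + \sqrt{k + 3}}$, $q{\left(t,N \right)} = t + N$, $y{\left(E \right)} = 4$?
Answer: $-439 - 3 \sqrt{5} \approx -445.71$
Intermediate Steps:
$q{\left(t,N \right)} = N + t$
$C{\left(k \right)} = \sqrt{4 + \sqrt{3 + k}}$ ($C{\left(k \right)} = \sqrt{4 + \sqrt{k + 3}} = \sqrt{4 + \sqrt{3 + k}}$)
$U{\left(x,a \right)} = 5 - 3 x$ ($U{\left(x,a \right)} = -4 - 3 \left(-3 + x\right) = -4 - \left(-9 + 3 x\right) = 5 - 3 x$)
$-444 + U{\left(C{\left(-2 \right)},3 \left(1 + 5\right) \right)} = -444 + \left(5 - 3 \sqrt{4 + \sqrt{3 - 2}}\right) = -444 + \left(5 - 3 \sqrt{4 + \sqrt{1}}\right) = -444 + \left(5 - 3 \sqrt{4 + 1}\right) = -444 + \left(5 - 3 \sqrt{5}\right) = -439 - 3 \sqrt{5}$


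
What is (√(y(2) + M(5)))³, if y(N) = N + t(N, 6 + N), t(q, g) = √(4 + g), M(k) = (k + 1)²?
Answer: 2*√2*(19 + √3)^(3/2) ≈ 267.00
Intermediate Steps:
M(k) = (1 + k)²
y(N) = N + √(10 + N) (y(N) = N + √(4 + (6 + N)) = N + √(10 + N))
(√(y(2) + M(5)))³ = (√((2 + √(10 + 2)) + (1 + 5)²))³ = (√((2 + √12) + 6²))³ = (√((2 + 2*√3) + 36))³ = (√(38 + 2*√3))³ = (38 + 2*√3)^(3/2)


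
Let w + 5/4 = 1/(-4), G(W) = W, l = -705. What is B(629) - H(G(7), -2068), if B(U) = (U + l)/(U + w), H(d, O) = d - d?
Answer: -152/1255 ≈ -0.12112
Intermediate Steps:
w = -3/2 (w = -5/4 + 1/(-4) = -5/4 - 1/4 = -3/2 ≈ -1.5000)
H(d, O) = 0
B(U) = (-705 + U)/(-3/2 + U) (B(U) = (U - 705)/(U - 3/2) = (-705 + U)/(-3/2 + U))
B(629) - H(G(7), -2068) = 2*(-705 + 629)/(-3 + 2*629) - 1*0 = 2*(-76)/(-3 + 1258) + 0 = 2*(-76)/1255 + 0 = 2*(1/1255)*(-76) + 0 = -152/1255 + 0 = -152/1255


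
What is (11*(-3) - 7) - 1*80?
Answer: -120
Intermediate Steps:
(11*(-3) - 7) - 1*80 = (-33 - 7) - 80 = -40 - 80 = -120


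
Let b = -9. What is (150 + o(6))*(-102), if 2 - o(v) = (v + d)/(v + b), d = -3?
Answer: -15606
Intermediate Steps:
o(v) = 2 - (-3 + v)/(-9 + v) (o(v) = 2 - (v - 3)/(v - 9) = 2 - (-3 + v)/(-9 + v))
(150 + o(6))*(-102) = (150 + (-15 + 6)/(-9 + 6))*(-102) = (150 - 9/(-3))*(-102) = (150 - ⅓*(-9))*(-102) = (150 + 3)*(-102) = 153*(-102) = -15606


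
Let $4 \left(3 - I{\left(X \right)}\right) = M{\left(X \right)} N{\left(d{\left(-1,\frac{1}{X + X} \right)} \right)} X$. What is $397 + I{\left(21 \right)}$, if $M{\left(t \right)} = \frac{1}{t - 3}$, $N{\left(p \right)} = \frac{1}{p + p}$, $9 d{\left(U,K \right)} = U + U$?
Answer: $\frac{12821}{32} \approx 400.66$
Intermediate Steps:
$d{\left(U,K \right)} = \frac{2 U}{9}$ ($d{\left(U,K \right)} = \frac{U + U}{9} = \frac{2 U}{9}$)
$N{\left(p \right)} = \frac{1}{2 p}$
$M{\left(t \right)} = \frac{1}{-3 + t}$
$I{\left(X \right)} = 3 + \frac{9 X}{16 \left(-3 + X\right)}$ ($I{\left(X \right)} = 3 - \frac{\frac{\frac{1}{2} \frac{1}{\frac{2}{9} \left(-1\right)}}{-3 + X} X}{4} = 3 - \frac{\frac{\frac{1}{2} \frac{1}{- \frac{2}{9}}}{-3 + X} X}{4} = 3 - \frac{\frac{\frac{1}{2} \left(- \frac{9}{2}\right)}{-3 + X} X}{4} = 3 - \frac{\frac{1}{-3 + X} \left(- \frac{9}{4}\right) X}{4} = 3 - \frac{- \frac{9}{4 \left(-3 + X\right)} X}{4} = 3 - \frac{\left(- \frac{9}{4}\right) X \frac{1}{-3 + X}}{4} = 3 + \frac{9 X}{16 \left(-3 + X\right)}$)
$397 + I{\left(21 \right)} = 397 + \frac{3 \left(-48 + 19 \cdot 21\right)}{16 \left(-3 + 21\right)} = 397 + \frac{3 \left(-48 + 399\right)}{16 \cdot 18} = 397 + \frac{3}{16} \cdot \frac{1}{18} \cdot 351 = 397 + \frac{117}{32} = \frac{12821}{32}$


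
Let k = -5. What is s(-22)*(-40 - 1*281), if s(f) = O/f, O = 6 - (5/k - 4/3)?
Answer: 2675/22 ≈ 121.59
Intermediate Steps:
O = 25/3 (O = 6 - (5/(-5) - 4/3) = 6 - (5*(-⅕) - 4*⅓) = 6 - (-1 - 4/3) = 6 - 1*(-7/3) = 6 + 7/3 = 25/3 ≈ 8.3333)
s(f) = 25/(3*f)
s(-22)*(-40 - 1*281) = ((25/3)/(-22))*(-40 - 1*281) = ((25/3)*(-1/22))*(-40 - 281) = -25/66*(-321) = 2675/22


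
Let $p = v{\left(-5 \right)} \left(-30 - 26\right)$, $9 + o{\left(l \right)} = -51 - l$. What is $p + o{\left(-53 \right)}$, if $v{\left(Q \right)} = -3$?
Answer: $161$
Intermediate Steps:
$o{\left(l \right)} = -60 - l$ ($o{\left(l \right)} = -9 - \left(51 + l\right) = -60 - l$)
$p = 168$ ($p = - 3 \left(-30 - 26\right) = \left(-3\right) \left(-56\right) = 168$)
$p + o{\left(-53 \right)} = 168 - 7 = 161$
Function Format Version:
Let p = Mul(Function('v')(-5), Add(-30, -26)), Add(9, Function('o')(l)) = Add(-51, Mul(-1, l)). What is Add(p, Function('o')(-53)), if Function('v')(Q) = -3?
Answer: 161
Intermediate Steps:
Function('o')(l) = Add(-60, Mul(-1, l)) (Function('o')(l) = Add(-9, Add(-51, Mul(-1, l))) = Add(-60, Mul(-1, l)))
p = 168 (p = Mul(-3, Add(-30, -26)) = Mul(-3, -56) = 168)
Add(p, Function('o')(-53)) = Add(168, Add(-60, Mul(-1, -53))) = Add(168, Add(-60, 53)) = Add(168, -7) = 161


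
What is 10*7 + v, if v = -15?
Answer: 55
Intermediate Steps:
10*7 + v = 10*7 - 15 = 70 - 15 = 55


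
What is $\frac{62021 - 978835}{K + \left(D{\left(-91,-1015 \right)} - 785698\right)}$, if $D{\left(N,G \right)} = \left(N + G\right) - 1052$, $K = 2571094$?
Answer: $- \frac{458407}{891619} \approx -0.51413$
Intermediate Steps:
$D{\left(N,G \right)} = -1052 + G + N$ ($D{\left(N,G \right)} = \left(G + N\right) - 1052 = -1052 + G + N$)
$\frac{62021 - 978835}{K + \left(D{\left(-91,-1015 \right)} - 785698\right)} = \frac{62021 - 978835}{2571094 - 787856} = - \frac{916814}{2571094 - 787856} = - \frac{916814}{1783238} = \left(-916814\right) \frac{1}{1783238} = - \frac{458407}{891619}$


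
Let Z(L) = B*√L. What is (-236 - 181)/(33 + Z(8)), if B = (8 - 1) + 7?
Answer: 13761/479 - 11676*√2/479 ≈ -5.7440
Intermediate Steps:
B = 14 (B = 7 + 7 = 14)
Z(L) = 14*√L
(-236 - 181)/(33 + Z(8)) = (-236 - 181)/(33 + 14*√8) = -417/(33 + 14*(2*√2)) = -417/(33 + 28*√2)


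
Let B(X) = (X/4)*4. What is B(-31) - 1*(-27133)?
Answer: 27102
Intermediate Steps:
B(X) = X (B(X) = (X*(¼))*4 = (X/4)*4 = X)
B(-31) - 1*(-27133) = -31 - 1*(-27133) = -31 + 27133 = 27102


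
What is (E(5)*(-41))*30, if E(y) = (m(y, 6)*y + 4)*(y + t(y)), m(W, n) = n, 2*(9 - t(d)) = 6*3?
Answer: -209100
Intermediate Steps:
t(d) = 0 (t(d) = 9 - 3*3 = 9 - 1/2*18 = 9 - 9 = 0)
E(y) = y*(4 + 6*y) (E(y) = (6*y + 4)*(y + 0) = (4 + 6*y)*y = y*(4 + 6*y))
(E(5)*(-41))*30 = ((2*5*(2 + 3*5))*(-41))*30 = ((2*5*(2 + 15))*(-41))*30 = ((2*5*17)*(-41))*30 = (170*(-41))*30 = -6970*30 = -209100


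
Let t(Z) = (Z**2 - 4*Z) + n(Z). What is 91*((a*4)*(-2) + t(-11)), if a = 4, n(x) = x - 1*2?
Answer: 10920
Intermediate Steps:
n(x) = -2 + x (n(x) = x - 2 = -2 + x)
t(Z) = -2 + Z**2 - 3*Z (t(Z) = (Z**2 - 4*Z) + (-2 + Z) = -2 + Z**2 - 3*Z)
91*((a*4)*(-2) + t(-11)) = 91*((4*4)*(-2) + (-2 + (-11)**2 - 3*(-11))) = 91*(16*(-2) + (-2 + 121 + 33)) = 91*(-32 + 152) = 91*120 = 10920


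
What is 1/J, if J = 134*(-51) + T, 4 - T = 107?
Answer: -1/6937 ≈ -0.00014415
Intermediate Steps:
T = -103 (T = 4 - 1*107 = 4 - 107 = -103)
J = -6937 (J = 134*(-51) - 103 = -6834 - 103 = -6937)
1/J = 1/(-6937) = -1/6937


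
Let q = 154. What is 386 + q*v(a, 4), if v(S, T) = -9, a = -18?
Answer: -1000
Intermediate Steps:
386 + q*v(a, 4) = 386 + 154*(-9) = 386 - 1386 = -1000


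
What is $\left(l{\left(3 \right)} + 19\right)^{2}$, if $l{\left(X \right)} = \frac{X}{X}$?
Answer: $400$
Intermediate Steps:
$l{\left(X \right)} = 1$
$\left(l{\left(3 \right)} + 19\right)^{2} = \left(1 + 19\right)^{2} = 20^{2} = 400$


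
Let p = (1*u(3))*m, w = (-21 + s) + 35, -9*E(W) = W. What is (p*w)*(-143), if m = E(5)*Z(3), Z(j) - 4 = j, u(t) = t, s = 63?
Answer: 385385/3 ≈ 1.2846e+5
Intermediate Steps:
E(W) = -W/9
Z(j) = 4 + j
m = -35/9 (m = (-⅑*5)*(4 + 3) = -5/9*7 = -35/9 ≈ -3.8889)
w = 77 (w = (-21 + 63) + 35 = 42 + 35 = 77)
p = -35/3 (p = (1*3)*(-35/9) = 3*(-35/9) = -35/3 ≈ -11.667)
(p*w)*(-143) = -35/3*77*(-143) = -2695/3*(-143) = 385385/3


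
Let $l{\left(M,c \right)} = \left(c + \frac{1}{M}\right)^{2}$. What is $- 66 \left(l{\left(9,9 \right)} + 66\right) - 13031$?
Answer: $- \frac{617377}{27} \approx -22866.0$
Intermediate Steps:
$- 66 \left(l{\left(9,9 \right)} + 66\right) - 13031 = - 66 \left(\frac{\left(1 + 9 \cdot 9\right)^{2}}{81} + 66\right) - 13031 = - 66 \left(\frac{\left(1 + 81\right)^{2}}{81} + 66\right) - 13031 = - 66 \left(\frac{82^{2}}{81} + 66\right) - 13031 = - 66 \left(\frac{1}{81} \cdot 6724 + 66\right) - 13031 = - 66 \left(\frac{6724}{81} + 66\right) - 13031 = \left(-66\right) \frac{12070}{81} - 13031 = - \frac{265540}{27} - 13031 = - \frac{617377}{27}$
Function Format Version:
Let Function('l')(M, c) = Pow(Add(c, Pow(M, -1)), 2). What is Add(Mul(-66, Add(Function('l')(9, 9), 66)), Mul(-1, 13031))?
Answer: Rational(-617377, 27) ≈ -22866.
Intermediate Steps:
Add(Mul(-66, Add(Function('l')(9, 9), 66)), Mul(-1, 13031)) = Add(Mul(-66, Add(Mul(Pow(9, -2), Pow(Add(1, Mul(9, 9)), 2)), 66)), Mul(-1, 13031)) = Add(Mul(-66, Add(Mul(Rational(1, 81), Pow(Add(1, 81), 2)), 66)), -13031) = Add(Mul(-66, Add(Mul(Rational(1, 81), Pow(82, 2)), 66)), -13031) = Add(Mul(-66, Add(Mul(Rational(1, 81), 6724), 66)), -13031) = Add(Mul(-66, Add(Rational(6724, 81), 66)), -13031) = Add(Mul(-66, Rational(12070, 81)), -13031) = Add(Rational(-265540, 27), -13031) = Rational(-617377, 27)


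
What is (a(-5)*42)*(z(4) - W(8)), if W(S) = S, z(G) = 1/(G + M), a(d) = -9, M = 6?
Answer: 14931/5 ≈ 2986.2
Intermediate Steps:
z(G) = 1/(6 + G) (z(G) = 1/(G + 6) = 1/(6 + G))
(a(-5)*42)*(z(4) - W(8)) = (-9*42)*(1/(6 + 4) - 1*8) = -378*(1/10 - 8) = -378*(⅒ - 8) = -378*(-79/10) = 14931/5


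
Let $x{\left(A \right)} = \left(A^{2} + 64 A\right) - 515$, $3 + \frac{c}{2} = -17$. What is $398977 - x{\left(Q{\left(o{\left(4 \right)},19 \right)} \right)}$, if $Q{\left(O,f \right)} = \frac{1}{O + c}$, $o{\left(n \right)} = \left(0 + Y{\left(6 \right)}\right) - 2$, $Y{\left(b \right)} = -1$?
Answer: $\frac{738663459}{1849} \approx 3.9949 \cdot 10^{5}$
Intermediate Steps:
$c = -40$ ($c = -6 + 2 \left(-17\right) = -6 - 34 = -40$)
$o{\left(n \right)} = -3$ ($o{\left(n \right)} = \left(0 - 1\right) - 2 = -1 - 2 = -3$)
$Q{\left(O,f \right)} = \frac{1}{-40 + O}$ ($Q{\left(O,f \right)} = \frac{1}{O - 40} = \frac{1}{-40 + O}$)
$x{\left(A \right)} = -515 + A^{2} + 64 A$
$398977 - x{\left(Q{\left(o{\left(4 \right)},19 \right)} \right)} = 398977 - \left(-515 + \left(\frac{1}{-40 - 3}\right)^{2} + \frac{64}{-40 - 3}\right) = 398977 - \left(-515 + \left(\frac{1}{-43}\right)^{2} + \frac{64}{-43}\right) = 398977 - \left(-515 + \left(- \frac{1}{43}\right)^{2} + 64 \left(- \frac{1}{43}\right)\right) = 398977 - \left(-515 + \frac{1}{1849} - \frac{64}{43}\right) = 398977 - - \frac{954986}{1849} = 398977 + \frac{954986}{1849} = \frac{738663459}{1849}$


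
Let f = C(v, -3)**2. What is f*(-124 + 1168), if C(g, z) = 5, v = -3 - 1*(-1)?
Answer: 26100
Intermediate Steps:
v = -2 (v = -3 + 1 = -2)
f = 25 (f = 5**2 = 25)
f*(-124 + 1168) = 25*(-124 + 1168) = 25*1044 = 26100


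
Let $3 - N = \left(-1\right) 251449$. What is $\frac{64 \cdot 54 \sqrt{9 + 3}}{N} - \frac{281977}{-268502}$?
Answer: $\frac{281977}{268502} + \frac{1728 \sqrt{3}}{62863} \approx 1.0978$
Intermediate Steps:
$N = 251452$ ($N = 3 - \left(-1\right) 251449 = 3 - -251449 = 3 + 251449 = 251452$)
$\frac{64 \cdot 54 \sqrt{9 + 3}}{N} - \frac{281977}{-268502} = \frac{64 \cdot 54 \sqrt{9 + 3}}{251452} - \frac{281977}{-268502} = 3456 \sqrt{12} \cdot \frac{1}{251452} - - \frac{281977}{268502} = 3456 \cdot 2 \sqrt{3} \cdot \frac{1}{251452} + \frac{281977}{268502} = 6912 \sqrt{3} \cdot \frac{1}{251452} + \frac{281977}{268502} = \frac{1728 \sqrt{3}}{62863} + \frac{281977}{268502} = \frac{281977}{268502} + \frac{1728 \sqrt{3}}{62863}$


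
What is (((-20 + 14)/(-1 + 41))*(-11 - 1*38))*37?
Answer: 5439/20 ≈ 271.95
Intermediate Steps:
(((-20 + 14)/(-1 + 41))*(-11 - 1*38))*37 = ((-6/40)*(-11 - 38))*37 = (-6*1/40*(-49))*37 = -3/20*(-49)*37 = (147/20)*37 = 5439/20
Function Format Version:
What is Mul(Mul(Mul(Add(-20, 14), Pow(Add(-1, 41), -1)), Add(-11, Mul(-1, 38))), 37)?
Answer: Rational(5439, 20) ≈ 271.95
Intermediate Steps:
Mul(Mul(Mul(Add(-20, 14), Pow(Add(-1, 41), -1)), Add(-11, Mul(-1, 38))), 37) = Mul(Mul(Mul(-6, Pow(40, -1)), Add(-11, -38)), 37) = Mul(Mul(Mul(-6, Rational(1, 40)), -49), 37) = Mul(Mul(Rational(-3, 20), -49), 37) = Mul(Rational(147, 20), 37) = Rational(5439, 20)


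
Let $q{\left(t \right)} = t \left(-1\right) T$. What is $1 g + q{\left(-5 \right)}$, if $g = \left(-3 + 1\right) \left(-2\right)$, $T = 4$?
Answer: $24$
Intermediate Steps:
$q{\left(t \right)} = - 4 t$ ($q{\left(t \right)} = t \left(-1\right) 4 = - t 4 = - 4 t$)
$g = 4$ ($g = \left(-2\right) \left(-2\right) = 4$)
$1 g + q{\left(-5 \right)} = 1 \cdot 4 - -20 = 4 + 20 = 24$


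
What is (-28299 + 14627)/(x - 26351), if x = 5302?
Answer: 13672/21049 ≈ 0.64953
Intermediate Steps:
(-28299 + 14627)/(x - 26351) = (-28299 + 14627)/(5302 - 26351) = -13672/(-21049) = -13672*(-1/21049) = 13672/21049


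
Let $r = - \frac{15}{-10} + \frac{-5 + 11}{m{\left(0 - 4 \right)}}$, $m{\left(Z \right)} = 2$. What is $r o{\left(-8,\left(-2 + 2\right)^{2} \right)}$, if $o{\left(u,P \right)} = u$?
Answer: $-36$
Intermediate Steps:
$r = \frac{9}{2}$ ($r = - \frac{15}{-10} + \frac{-5 + 11}{2} = \left(-15\right) \left(- \frac{1}{10}\right) + 6 \cdot \frac{1}{2} = \frac{3}{2} + 3 = \frac{9}{2} \approx 4.5$)
$r o{\left(-8,\left(-2 + 2\right)^{2} \right)} = \frac{9}{2} \left(-8\right) = -36$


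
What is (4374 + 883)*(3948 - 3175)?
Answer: 4063661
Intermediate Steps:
(4374 + 883)*(3948 - 3175) = 5257*773 = 4063661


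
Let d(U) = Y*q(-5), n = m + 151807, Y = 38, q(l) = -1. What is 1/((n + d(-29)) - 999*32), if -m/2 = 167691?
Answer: -1/215581 ≈ -4.6386e-6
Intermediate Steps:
m = -335382 (m = -2*167691 = -335382)
n = -183575 (n = -335382 + 151807 = -183575)
d(U) = -38 (d(U) = 38*(-1) = -38)
1/((n + d(-29)) - 999*32) = 1/((-183575 - 38) - 999*32) = 1/(-183613 - 31968) = 1/(-215581) = -1/215581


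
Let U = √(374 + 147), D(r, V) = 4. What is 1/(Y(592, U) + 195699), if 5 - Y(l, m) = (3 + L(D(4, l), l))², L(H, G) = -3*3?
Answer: 1/195668 ≈ 5.1107e-6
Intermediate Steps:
U = √521 ≈ 22.825
L(H, G) = -9
Y(l, m) = -31 (Y(l, m) = 5 - (3 - 9)² = 5 - 1*(-6)² = 5 - 1*36 = 5 - 36 = -31)
1/(Y(592, U) + 195699) = 1/(-31 + 195699) = 1/195668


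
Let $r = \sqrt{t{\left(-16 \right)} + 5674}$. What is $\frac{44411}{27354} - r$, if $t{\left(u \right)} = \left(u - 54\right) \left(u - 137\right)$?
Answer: $- \frac{3456901}{27354} \approx -126.38$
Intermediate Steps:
$t{\left(u \right)} = \left(-137 + u\right) \left(-54 + u\right)$ ($t{\left(u \right)} = \left(-54 + u\right) \left(-137 + u\right) = \left(-137 + u\right) \left(-54 + u\right)$)
$r = 128$ ($r = \sqrt{\left(7398 + \left(-16\right)^{2} - -3056\right) + 5674} = \sqrt{\left(7398 + 256 + 3056\right) + 5674} = \sqrt{10710 + 5674} = \sqrt{16384} = 128$)
$\frac{44411}{27354} - r = \frac{44411}{27354} - 128 = - \frac{3456901}{27354}$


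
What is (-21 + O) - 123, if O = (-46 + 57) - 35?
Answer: -168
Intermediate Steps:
O = -24 (O = 11 - 35 = -24)
(-21 + O) - 123 = (-21 - 24) - 123 = -45 - 123 = -168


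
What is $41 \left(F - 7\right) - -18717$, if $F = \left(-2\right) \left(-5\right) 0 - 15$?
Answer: $17815$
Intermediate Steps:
$F = -15$ ($F = 10 \cdot 0 - 15 = 0 - 15 = -15$)
$41 \left(F - 7\right) - -18717 = 41 \left(-15 - 7\right) - -18717 = 41 \left(-22\right) + 18717 = -902 + 18717 = 17815$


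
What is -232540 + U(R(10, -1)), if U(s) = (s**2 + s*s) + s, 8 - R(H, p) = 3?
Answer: -232485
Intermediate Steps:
R(H, p) = 5 (R(H, p) = 8 - 1*3 = 8 - 3 = 5)
U(s) = s + 2*s**2 (U(s) = (s**2 + s**2) + s = 2*s**2 + s = s + 2*s**2)
-232540 + U(R(10, -1)) = -232540 + 5*(1 + 2*5) = -232540 + 5*(1 + 10) = -232540 + 5*11 = -232540 + 55 = -232485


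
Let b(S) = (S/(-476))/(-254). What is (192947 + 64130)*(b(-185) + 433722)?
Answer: 13480789979057731/120904 ≈ 1.1150e+11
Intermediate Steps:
b(S) = S/120904 (b(S) = (S*(-1/476))*(-1/254) = -S/476*(-1/254) = S/120904)
(192947 + 64130)*(b(-185) + 433722) = (192947 + 64130)*((1/120904)*(-185) + 433722) = 257077*(-185/120904 + 433722) = 257077*(52438724503/120904) = 13480789979057731/120904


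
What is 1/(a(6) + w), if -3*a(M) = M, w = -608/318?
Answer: -159/622 ≈ -0.25563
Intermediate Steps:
w = -304/159 (w = -608*1/318 = -304/159 ≈ -1.9119)
a(M) = -M/3
1/(a(6) + w) = 1/(-⅓*6 - 304/159) = 1/(-2 - 304/159) = 1/(-622/159) = -159/622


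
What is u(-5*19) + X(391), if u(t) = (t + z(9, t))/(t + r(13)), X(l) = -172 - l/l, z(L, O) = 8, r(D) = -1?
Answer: -5507/32 ≈ -172.09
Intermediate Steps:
X(l) = -173 (X(l) = -172 - 1*1 = -172 - 1 = -173)
u(t) = (8 + t)/(-1 + t) (u(t) = (t + 8)/(t - 1) = (8 + t)/(-1 + t))
u(-5*19) + X(391) = (8 - 5*19)/(-1 - 5*19) - 173 = (8 - 95)/(-1 - 95) - 173 = -87/(-96) - 173 = -1/96*(-87) - 173 = 29/32 - 173 = -5507/32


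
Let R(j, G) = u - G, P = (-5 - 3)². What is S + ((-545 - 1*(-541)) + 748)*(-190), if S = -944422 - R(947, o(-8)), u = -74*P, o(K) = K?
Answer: -1081054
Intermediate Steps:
P = 64 (P = (-8)² = 64)
u = -4736 (u = -74*64 = -4736)
R(j, G) = -4736 - G
S = -939694 (S = -944422 - (-4736 - 1*(-8)) = -944422 - (-4736 + 8) = -944422 - 1*(-4728) = -944422 + 4728 = -939694)
S + ((-545 - 1*(-541)) + 748)*(-190) = -939694 + ((-545 - 1*(-541)) + 748)*(-190) = -939694 + ((-545 + 541) + 748)*(-190) = -939694 + (-4 + 748)*(-190) = -939694 + 744*(-190) = -939694 - 141360 = -1081054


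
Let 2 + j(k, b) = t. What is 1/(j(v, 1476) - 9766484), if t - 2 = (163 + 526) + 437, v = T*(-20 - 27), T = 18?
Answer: -1/9765358 ≈ -1.0240e-7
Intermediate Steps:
v = -846 (v = 18*(-20 - 27) = 18*(-47) = -846)
t = 1128 (t = 2 + ((163 + 526) + 437) = 2 + (689 + 437) = 2 + 1126 = 1128)
j(k, b) = 1126 (j(k, b) = -2 + 1128 = 1126)
1/(j(v, 1476) - 9766484) = 1/(1126 - 9766484) = 1/(-9765358) = -1/9765358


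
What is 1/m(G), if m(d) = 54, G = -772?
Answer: 1/54 ≈ 0.018519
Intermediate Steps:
1/m(G) = 1/54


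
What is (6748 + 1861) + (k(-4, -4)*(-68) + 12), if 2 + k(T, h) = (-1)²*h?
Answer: 9029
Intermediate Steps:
k(T, h) = -2 + h (k(T, h) = -2 + (-1)²*h = -2 + 1*h = -2 + h)
(6748 + 1861) + (k(-4, -4)*(-68) + 12) = (6748 + 1861) + ((-2 - 4)*(-68) + 12) = 8609 + (-6*(-68) + 12) = 8609 + (408 + 12) = 8609 + 420 = 9029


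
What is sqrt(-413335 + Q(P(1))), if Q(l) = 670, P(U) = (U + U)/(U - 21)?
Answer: I*sqrt(412665) ≈ 642.39*I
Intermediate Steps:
P(U) = 2*U/(-21 + U) (P(U) = (2*U)/(-21 + U) = 2*U/(-21 + U))
sqrt(-413335 + Q(P(1))) = sqrt(-413335 + 670) = sqrt(-412665) = I*sqrt(412665)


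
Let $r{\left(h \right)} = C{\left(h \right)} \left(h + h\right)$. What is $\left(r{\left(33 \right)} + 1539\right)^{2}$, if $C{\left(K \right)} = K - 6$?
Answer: $11029041$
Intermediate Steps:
$C{\left(K \right)} = -6 + K$ ($C{\left(K \right)} = K - 6 = -6 + K$)
$r{\left(h \right)} = 2 h \left(-6 + h\right)$ ($r{\left(h \right)} = \left(-6 + h\right) \left(h + h\right) = \left(-6 + h\right) 2 h = 2 h \left(-6 + h\right)$)
$\left(r{\left(33 \right)} + 1539\right)^{2} = \left(2 \cdot 33 \left(-6 + 33\right) + 1539\right)^{2} = \left(2 \cdot 33 \cdot 27 + 1539\right)^{2} = \left(1782 + 1539\right)^{2} = 3321^{2} = 11029041$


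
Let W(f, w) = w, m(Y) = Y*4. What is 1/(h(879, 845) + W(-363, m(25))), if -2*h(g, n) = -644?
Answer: 1/422 ≈ 0.0023697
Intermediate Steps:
h(g, n) = 322 (h(g, n) = -½*(-644) = 322)
m(Y) = 4*Y
1/(h(879, 845) + W(-363, m(25))) = 1/(322 + 4*25) = 1/(322 + 100) = 1/422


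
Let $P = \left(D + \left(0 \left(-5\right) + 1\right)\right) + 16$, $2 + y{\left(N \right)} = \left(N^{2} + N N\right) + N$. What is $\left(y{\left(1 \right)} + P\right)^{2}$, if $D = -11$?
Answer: $49$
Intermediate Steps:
$y{\left(N \right)} = -2 + N + 2 N^{2}$ ($y{\left(N \right)} = -2 + \left(\left(N^{2} + N N\right) + N\right) = -2 + \left(\left(N^{2} + N^{2}\right) + N\right) = -2 + \left(2 N^{2} + N\right) = -2 + \left(N + 2 N^{2}\right) = -2 + N + 2 N^{2}$)
$P = 6$ ($P = \left(-11 + \left(0 \left(-5\right) + 1\right)\right) + 16 = \left(-11 + \left(0 + 1\right)\right) + 16 = \left(-11 + 1\right) + 16 = -10 + 16 = 6$)
$\left(y{\left(1 \right)} + P\right)^{2} = \left(\left(-2 + 1 + 2 \cdot 1^{2}\right) + 6\right)^{2} = \left(\left(-2 + 1 + 2 \cdot 1\right) + 6\right)^{2} = \left(\left(-2 + 1 + 2\right) + 6\right)^{2} = \left(1 + 6\right)^{2} = 7^{2} = 49$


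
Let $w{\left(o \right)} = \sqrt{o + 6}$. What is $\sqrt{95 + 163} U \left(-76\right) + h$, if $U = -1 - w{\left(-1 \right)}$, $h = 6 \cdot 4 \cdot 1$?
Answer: $24 + 76 \sqrt{258} + 76 \sqrt{1290} \approx 3974.4$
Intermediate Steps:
$w{\left(o \right)} = \sqrt{6 + o}$
$h = 24$ ($h = 24 \cdot 1 = 24$)
$U = -1 - \sqrt{5}$ ($U = -1 - \sqrt{6 - 1} = -1 - \sqrt{5} \approx -3.2361$)
$\sqrt{95 + 163} U \left(-76\right) + h = \sqrt{95 + 163} \left(-1 - \sqrt{5}\right) \left(-76\right) + 24 = \sqrt{258} \left(76 + 76 \sqrt{5}\right) + 24 = 24 + \sqrt{258} \left(76 + 76 \sqrt{5}\right)$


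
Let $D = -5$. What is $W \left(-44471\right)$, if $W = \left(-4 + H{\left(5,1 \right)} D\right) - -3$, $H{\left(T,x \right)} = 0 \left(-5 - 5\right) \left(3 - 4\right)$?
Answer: $44471$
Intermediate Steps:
$H{\left(T,x \right)} = 0$ ($H{\left(T,x \right)} = 0 \left(\left(-10\right) \left(-1\right)\right) = 0 \cdot 10 = 0$)
$W = -1$ ($W = \left(-4 + 0 \left(-5\right)\right) - -3 = \left(-4 + 0\right) + 3 = -4 + 3 = -1$)
$W \left(-44471\right) = \left(-1\right) \left(-44471\right) = 44471$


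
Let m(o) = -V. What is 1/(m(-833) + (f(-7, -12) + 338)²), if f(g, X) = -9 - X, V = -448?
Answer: 1/116729 ≈ 8.5669e-6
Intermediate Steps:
m(o) = 448 (m(o) = -1*(-448) = 448)
1/(m(-833) + (f(-7, -12) + 338)²) = 1/(448 + ((-9 - 1*(-12)) + 338)²) = 1/(448 + ((-9 + 12) + 338)²) = 1/(448 + (3 + 338)²) = 1/(448 + 341²) = 1/(448 + 116281) = 1/116729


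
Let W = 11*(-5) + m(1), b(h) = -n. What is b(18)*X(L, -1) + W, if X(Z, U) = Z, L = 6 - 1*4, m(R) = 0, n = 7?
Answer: -69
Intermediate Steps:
L = 2 (L = 6 - 4 = 2)
b(h) = -7 (b(h) = -1*7 = -7)
W = -55 (W = 11*(-5) + 0 = -55 + 0 = -55)
b(18)*X(L, -1) + W = -7*2 - 55 = -14 - 55 = -69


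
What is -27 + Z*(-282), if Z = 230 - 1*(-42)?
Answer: -76731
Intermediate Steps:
Z = 272 (Z = 230 + 42 = 272)
-27 + Z*(-282) = -27 + 272*(-282) = -27 - 76704 = -76731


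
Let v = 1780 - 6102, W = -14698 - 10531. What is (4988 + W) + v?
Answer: -24563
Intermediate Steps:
W = -25229
v = -4322
(4988 + W) + v = (4988 - 25229) - 4322 = -20241 - 4322 = -24563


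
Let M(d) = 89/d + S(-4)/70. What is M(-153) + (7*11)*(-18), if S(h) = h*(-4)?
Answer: -7423921/5355 ≈ -1386.4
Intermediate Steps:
S(h) = -4*h
M(d) = 8/35 + 89/d (M(d) = 89/d - 4*(-4)/70 = 89/d + 16*(1/70) = 89/d + 8/35 = 8/35 + 89/d)
M(-153) + (7*11)*(-18) = (8/35 + 89/(-153)) + (7*11)*(-18) = (8/35 + 89*(-1/153)) + 77*(-18) = (8/35 - 89/153) - 1386 = -1891/5355 - 1386 = -7423921/5355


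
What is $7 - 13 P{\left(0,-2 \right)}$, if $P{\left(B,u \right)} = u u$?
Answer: $-45$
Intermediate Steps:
$P{\left(B,u \right)} = u^{2}$
$7 - 13 P{\left(0,-2 \right)} = 7 - 13 \left(-2\right)^{2} = 7 - 52 = -45$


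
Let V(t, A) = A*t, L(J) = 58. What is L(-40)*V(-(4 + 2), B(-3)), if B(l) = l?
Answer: 1044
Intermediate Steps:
L(-40)*V(-(4 + 2), B(-3)) = 58*(-(-3)*(4 + 2)) = 58*(-(-3)*6) = 58*(-3*(-6)) = 58*18 = 1044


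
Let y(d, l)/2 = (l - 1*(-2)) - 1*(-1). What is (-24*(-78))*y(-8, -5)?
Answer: -7488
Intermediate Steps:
y(d, l) = 6 + 2*l (y(d, l) = 2*((l - 1*(-2)) - 1*(-1)) = 2*((l + 2) + 1) = 2*((2 + l) + 1) = 2*(3 + l) = 6 + 2*l)
(-24*(-78))*y(-8, -5) = (-24*(-78))*(6 + 2*(-5)) = 1872*(6 - 10) = 1872*(-4) = -7488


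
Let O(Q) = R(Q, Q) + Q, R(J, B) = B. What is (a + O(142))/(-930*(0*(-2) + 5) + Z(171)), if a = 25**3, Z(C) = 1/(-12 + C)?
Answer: -2529531/739349 ≈ -3.4213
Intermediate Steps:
O(Q) = 2*Q (O(Q) = Q + Q = 2*Q)
a = 15625
(a + O(142))/(-930*(0*(-2) + 5) + Z(171)) = (15625 + 2*142)/(-930*(0*(-2) + 5) + 1/(-12 + 171)) = (15625 + 284)/(-930*(0 + 5) + 1/159) = 15909/(-930*5 + 1/159) = 15909/(-4650 + 1/159) = 15909/(-739349/159) = 15909*(-159/739349) = -2529531/739349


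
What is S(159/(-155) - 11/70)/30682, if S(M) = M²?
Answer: 6589489/144478469800 ≈ 4.5609e-5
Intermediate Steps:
S(159/(-155) - 11/70)/30682 = (159/(-155) - 11/70)²/30682 = (159*(-1/155) - 11*1/70)²*(1/30682) = (-159/155 - 11/70)²*(1/30682) = (-2567/2170)²*(1/30682) = (6589489/4708900)*(1/30682) = 6589489/144478469800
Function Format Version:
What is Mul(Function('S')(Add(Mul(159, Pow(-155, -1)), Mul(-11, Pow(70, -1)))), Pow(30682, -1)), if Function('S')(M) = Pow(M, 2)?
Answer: Rational(6589489, 144478469800) ≈ 4.5609e-5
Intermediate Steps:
Mul(Function('S')(Add(Mul(159, Pow(-155, -1)), Mul(-11, Pow(70, -1)))), Pow(30682, -1)) = Mul(Pow(Add(Mul(159, Pow(-155, -1)), Mul(-11, Pow(70, -1))), 2), Pow(30682, -1)) = Mul(Pow(Add(Mul(159, Rational(-1, 155)), Mul(-11, Rational(1, 70))), 2), Rational(1, 30682)) = Mul(Pow(Add(Rational(-159, 155), Rational(-11, 70)), 2), Rational(1, 30682)) = Mul(Pow(Rational(-2567, 2170), 2), Rational(1, 30682)) = Mul(Rational(6589489, 4708900), Rational(1, 30682)) = Rational(6589489, 144478469800)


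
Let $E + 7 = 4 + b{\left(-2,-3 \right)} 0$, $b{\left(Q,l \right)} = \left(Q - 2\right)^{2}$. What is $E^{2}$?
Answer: $9$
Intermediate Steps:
$b{\left(Q,l \right)} = \left(-2 + Q\right)^{2}$
$E = -3$ ($E = -7 + \left(4 + \left(-2 - 2\right)^{2} \cdot 0\right) = -7 + \left(4 + \left(-4\right)^{2} \cdot 0\right) = -7 + \left(4 + 16 \cdot 0\right) = -7 + \left(4 + 0\right) = -7 + 4 = -3$)
$E^{2} = \left(-3\right)^{2} = 9$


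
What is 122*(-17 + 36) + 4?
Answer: 2322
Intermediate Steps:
122*(-17 + 36) + 4 = 122*19 + 4 = 2318 + 4 = 2322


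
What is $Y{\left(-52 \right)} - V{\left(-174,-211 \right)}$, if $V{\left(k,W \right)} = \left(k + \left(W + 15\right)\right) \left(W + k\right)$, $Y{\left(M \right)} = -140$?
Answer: $-142590$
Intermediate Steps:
$V{\left(k,W \right)} = \left(W + k\right) \left(15 + W + k\right)$ ($V{\left(k,W \right)} = \left(k + \left(15 + W\right)\right) \left(W + k\right) = \left(15 + W + k\right) \left(W + k\right) = \left(W + k\right) \left(15 + W + k\right)$)
$Y{\left(-52 \right)} - V{\left(-174,-211 \right)} = -140 - \left(\left(-211\right)^{2} + \left(-174\right)^{2} + 15 \left(-211\right) + 15 \left(-174\right) + 2 \left(-211\right) \left(-174\right)\right) = -140 - \left(44521 + 30276 - 3165 - 2610 + 73428\right) = -140 - 142450 = -142590$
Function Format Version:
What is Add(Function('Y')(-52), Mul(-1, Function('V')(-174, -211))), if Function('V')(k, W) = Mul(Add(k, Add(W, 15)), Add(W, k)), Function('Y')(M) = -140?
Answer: -142590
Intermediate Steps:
Function('V')(k, W) = Mul(Add(W, k), Add(15, W, k)) (Function('V')(k, W) = Mul(Add(k, Add(15, W)), Add(W, k)) = Mul(Add(15, W, k), Add(W, k)) = Mul(Add(W, k), Add(15, W, k)))
Add(Function('Y')(-52), Mul(-1, Function('V')(-174, -211))) = Add(-140, Mul(-1, Add(Pow(-211, 2), Pow(-174, 2), Mul(15, -211), Mul(15, -174), Mul(2, -211, -174)))) = Add(-140, Mul(-1, Add(44521, 30276, -3165, -2610, 73428))) = Add(-140, Mul(-1, 142450)) = Add(-140, -142450) = -142590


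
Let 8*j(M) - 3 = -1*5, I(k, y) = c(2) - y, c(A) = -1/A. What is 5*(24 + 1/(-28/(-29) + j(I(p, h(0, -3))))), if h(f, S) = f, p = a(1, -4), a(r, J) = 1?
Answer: 10540/83 ≈ 126.99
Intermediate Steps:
p = 1
I(k, y) = -½ - y (I(k, y) = -1/2 - y = -1*½ - y = -½ - y)
j(M) = -¼ (j(M) = 3/8 + (-1*5)/8 = 3/8 + (⅛)*(-5) = 3/8 - 5/8 = -¼)
5*(24 + 1/(-28/(-29) + j(I(p, h(0, -3))))) = 5*(24 + 1/(-28/(-29) - ¼)) = 5*(24 + 1/(-28*(-1/29) - ¼)) = 5*(24 + 1/(28/29 - ¼)) = 5*(24 + 1/(83/116)) = 5*(24 + 116/83) = 5*(2108/83) = 10540/83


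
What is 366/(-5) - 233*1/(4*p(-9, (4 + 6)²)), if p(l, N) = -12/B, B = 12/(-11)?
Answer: -17269/220 ≈ -78.495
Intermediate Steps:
B = -12/11 (B = 12*(-1/11) = -12/11 ≈ -1.0909)
p(l, N) = 11 (p(l, N) = -12/(-12/11) = -12*(-11/12) = 11)
366/(-5) - 233*1/(4*p(-9, (4 + 6)²)) = 366/(-5) - 233/(11*4) = 366*(-⅕) - 233/44 = -366/5 - 233*1/44 = -366/5 - 233/44 = -17269/220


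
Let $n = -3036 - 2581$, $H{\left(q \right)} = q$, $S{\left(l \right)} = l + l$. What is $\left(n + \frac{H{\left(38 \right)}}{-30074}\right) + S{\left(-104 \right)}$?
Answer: $- \frac{87590544}{15037} \approx -5825.0$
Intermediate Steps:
$S{\left(l \right)} = 2 l$
$n = -5617$
$\left(n + \frac{H{\left(38 \right)}}{-30074}\right) + S{\left(-104 \right)} = \left(-5617 + \frac{38}{-30074}\right) + 2 \left(-104\right) = \left(-5617 + 38 \left(- \frac{1}{30074}\right)\right) - 208 = \left(-5617 - \frac{19}{15037}\right) - 208 = - \frac{84462848}{15037} - 208 = - \frac{87590544}{15037}$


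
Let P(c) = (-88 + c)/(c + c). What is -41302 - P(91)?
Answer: -7516967/182 ≈ -41302.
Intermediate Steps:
P(c) = (-88 + c)/(2*c) (P(c) = (-88 + c)/((2*c)) = (-88 + c)*(1/(2*c)) = (-88 + c)/(2*c))
-41302 - P(91) = -41302 - (-88 + 91)/(2*91) = -41302 - 3/(2*91) = -41302 - 1*3/182 = -41302 - 3/182 = -7516967/182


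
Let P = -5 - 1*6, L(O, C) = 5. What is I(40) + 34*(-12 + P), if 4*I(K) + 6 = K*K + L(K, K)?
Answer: -1529/4 ≈ -382.25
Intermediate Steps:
P = -11 (P = -5 - 6 = -11)
I(K) = -¼ + K²/4 (I(K) = -3/2 + (K*K + 5)/4 = -3/2 + (K² + 5)/4 = -3/2 + (5 + K²)/4 = -3/2 + (5/4 + K²/4) = -¼ + K²/4)
I(40) + 34*(-12 + P) = (-¼ + (¼)*40²) + 34*(-12 - 11) = (-¼ + (¼)*1600) + 34*(-23) = (-¼ + 400) - 782 = 1599/4 - 782 = -1529/4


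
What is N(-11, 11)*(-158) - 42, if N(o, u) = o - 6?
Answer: 2644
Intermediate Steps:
N(o, u) = -6 + o
N(-11, 11)*(-158) - 42 = (-6 - 11)*(-158) - 42 = -17*(-158) - 42 = 2686 - 42 = 2644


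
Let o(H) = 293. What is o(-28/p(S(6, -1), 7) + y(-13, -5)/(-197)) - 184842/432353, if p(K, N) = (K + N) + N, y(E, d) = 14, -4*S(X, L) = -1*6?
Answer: 126494587/432353 ≈ 292.57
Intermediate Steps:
S(X, L) = 3/2 (S(X, L) = -(-1)*6/4 = -1/4*(-6) = 3/2)
p(K, N) = K + 2*N
o(-28/p(S(6, -1), 7) + y(-13, -5)/(-197)) - 184842/432353 = 293 - 184842/432353 = 126494587/432353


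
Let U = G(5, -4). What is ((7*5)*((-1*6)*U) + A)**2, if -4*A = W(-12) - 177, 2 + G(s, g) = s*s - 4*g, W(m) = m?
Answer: 1060870041/16 ≈ 6.6304e+7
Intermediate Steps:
G(s, g) = -2 + s**2 - 4*g (G(s, g) = -2 + (s*s - 4*g) = -2 + (s**2 - 4*g) = -2 + s**2 - 4*g)
U = 39 (U = -2 + 5**2 - 4*(-4) = -2 + 25 + 16 = 39)
A = 189/4 (A = -(-12 - 177)/4 = -1/4*(-189) = 189/4 ≈ 47.250)
((7*5)*((-1*6)*U) + A)**2 = ((7*5)*(-1*6*39) + 189/4)**2 = (35*(-6*39) + 189/4)**2 = (35*(-234) + 189/4)**2 = (-8190 + 189/4)**2 = (-32571/4)**2 = 1060870041/16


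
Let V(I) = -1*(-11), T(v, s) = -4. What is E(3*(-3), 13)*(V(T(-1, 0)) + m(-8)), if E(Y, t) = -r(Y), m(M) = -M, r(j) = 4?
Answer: -76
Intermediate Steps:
V(I) = 11
E(Y, t) = -4 (E(Y, t) = -1*4 = -4)
E(3*(-3), 13)*(V(T(-1, 0)) + m(-8)) = -4*(11 - 1*(-8)) = -4*(11 + 8) = -4*19 = -76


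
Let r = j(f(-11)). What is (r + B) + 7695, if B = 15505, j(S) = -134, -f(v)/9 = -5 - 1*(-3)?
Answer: 23066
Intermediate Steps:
f(v) = 18 (f(v) = -9*(-5 - 1*(-3)) = -9*(-5 + 3) = -9*(-2) = 18)
r = -134
(r + B) + 7695 = (-134 + 15505) + 7695 = 15371 + 7695 = 23066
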